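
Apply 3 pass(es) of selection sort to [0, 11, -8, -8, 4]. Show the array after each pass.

Pass 1: Select minimum -8 at index 2, swap -> [-8, 11, 0, -8, 4]
Pass 2: Select minimum -8 at index 3, swap -> [-8, -8, 0, 11, 4]
Pass 3: Select minimum 0 at index 2, swap -> [-8, -8, 0, 11, 4]


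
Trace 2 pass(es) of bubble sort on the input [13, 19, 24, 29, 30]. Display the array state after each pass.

After pass 1: [13, 19, 24, 29, 30] (0 swaps)
After pass 2: [13, 19, 24, 29, 30] (0 swaps)
Total swaps: 0


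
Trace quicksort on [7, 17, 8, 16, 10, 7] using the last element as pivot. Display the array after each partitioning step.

Partition 1: pivot=7 at index 1 -> [7, 7, 8, 16, 10, 17]
Partition 2: pivot=17 at index 5 -> [7, 7, 8, 16, 10, 17]
Partition 3: pivot=10 at index 3 -> [7, 7, 8, 10, 16, 17]


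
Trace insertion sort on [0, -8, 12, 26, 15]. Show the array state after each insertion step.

First element 0 is already 'sorted'
Insert -8: shifted 1 elements -> [-8, 0, 12, 26, 15]
Insert 12: shifted 0 elements -> [-8, 0, 12, 26, 15]
Insert 26: shifted 0 elements -> [-8, 0, 12, 26, 15]
Insert 15: shifted 1 elements -> [-8, 0, 12, 15, 26]


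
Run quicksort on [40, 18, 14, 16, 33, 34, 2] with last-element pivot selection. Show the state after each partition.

Partition 1: pivot=2 at index 0 -> [2, 18, 14, 16, 33, 34, 40]
Partition 2: pivot=40 at index 6 -> [2, 18, 14, 16, 33, 34, 40]
Partition 3: pivot=34 at index 5 -> [2, 18, 14, 16, 33, 34, 40]
Partition 4: pivot=33 at index 4 -> [2, 18, 14, 16, 33, 34, 40]
Partition 5: pivot=16 at index 2 -> [2, 14, 16, 18, 33, 34, 40]


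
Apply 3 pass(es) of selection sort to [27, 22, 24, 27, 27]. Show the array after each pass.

Pass 1: Select minimum 22 at index 1, swap -> [22, 27, 24, 27, 27]
Pass 2: Select minimum 24 at index 2, swap -> [22, 24, 27, 27, 27]
Pass 3: Select minimum 27 at index 2, swap -> [22, 24, 27, 27, 27]


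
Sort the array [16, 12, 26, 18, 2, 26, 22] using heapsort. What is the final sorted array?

Build heap: [26, 18, 26, 12, 2, 16, 22]
Extract 26: [26, 18, 22, 12, 2, 16, 26]
Extract 26: [22, 18, 16, 12, 2, 26, 26]
Extract 22: [18, 12, 16, 2, 22, 26, 26]
Extract 18: [16, 12, 2, 18, 22, 26, 26]
Extract 16: [12, 2, 16, 18, 22, 26, 26]
Extract 12: [2, 12, 16, 18, 22, 26, 26]


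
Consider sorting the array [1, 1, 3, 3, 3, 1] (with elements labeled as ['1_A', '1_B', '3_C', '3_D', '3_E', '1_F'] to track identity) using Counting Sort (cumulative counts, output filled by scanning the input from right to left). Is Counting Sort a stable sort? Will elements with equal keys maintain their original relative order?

Trace Counting Sort on the labeled array (the key is the number; the letter only tracks identity):
  Counts for values 0..3: [0, 3, 0, 3]
  Cumulative counts: [0, 3, 3, 6]
  Scan right to left: place 1_F at output index 2
  Scan right to left: place 3_E at output index 5
  Scan right to left: place 3_D at output index 4
  Scan right to left: place 3_C at output index 3
  Scan right to left: place 1_B at output index 1
  Scan right to left: place 1_A at output index 0
  Output: [1_A, 1_B, 1_F, 3_C, 3_D, 3_E]
Equal keys:
  value 1: originally 1_A, 1_B, 1_F; after sorting 1_A, 1_B, 1_F -> order preserved
  value 3: originally 3_C, 3_D, 3_E; after sorting 3_C, 3_D, 3_E -> order preserved
All equal keys kept their original relative order. Counting Sort is stable: scanning the input right to left with decreasing cumulative counts places later duplicates at later output positions.
Answer: Stable


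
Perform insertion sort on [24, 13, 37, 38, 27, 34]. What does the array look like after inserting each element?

First element 24 is already 'sorted'
Insert 13: shifted 1 elements -> [13, 24, 37, 38, 27, 34]
Insert 37: shifted 0 elements -> [13, 24, 37, 38, 27, 34]
Insert 38: shifted 0 elements -> [13, 24, 37, 38, 27, 34]
Insert 27: shifted 2 elements -> [13, 24, 27, 37, 38, 34]
Insert 34: shifted 2 elements -> [13, 24, 27, 34, 37, 38]


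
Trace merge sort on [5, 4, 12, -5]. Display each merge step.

Divide and conquer:
  Merge [5] + [4] -> [4, 5]
  Merge [12] + [-5] -> [-5, 12]
  Merge [4, 5] + [-5, 12] -> [-5, 4, 5, 12]


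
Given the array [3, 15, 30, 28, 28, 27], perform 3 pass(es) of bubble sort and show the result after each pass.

After pass 1: [3, 15, 28, 28, 27, 30] (3 swaps)
After pass 2: [3, 15, 28, 27, 28, 30] (1 swaps)
After pass 3: [3, 15, 27, 28, 28, 30] (1 swaps)
Total swaps: 5


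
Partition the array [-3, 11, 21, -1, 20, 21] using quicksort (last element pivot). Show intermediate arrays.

Partition 1: pivot=21 at index 5 -> [-3, 11, 21, -1, 20, 21]
Partition 2: pivot=20 at index 3 -> [-3, 11, -1, 20, 21, 21]
Partition 3: pivot=-1 at index 1 -> [-3, -1, 11, 20, 21, 21]


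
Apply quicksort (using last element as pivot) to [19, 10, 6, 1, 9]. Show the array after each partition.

Partition 1: pivot=9 at index 2 -> [6, 1, 9, 10, 19]
Partition 2: pivot=1 at index 0 -> [1, 6, 9, 10, 19]
Partition 3: pivot=19 at index 4 -> [1, 6, 9, 10, 19]


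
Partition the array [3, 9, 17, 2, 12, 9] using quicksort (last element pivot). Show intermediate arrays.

Partition 1: pivot=9 at index 3 -> [3, 9, 2, 9, 12, 17]
Partition 2: pivot=2 at index 0 -> [2, 9, 3, 9, 12, 17]
Partition 3: pivot=3 at index 1 -> [2, 3, 9, 9, 12, 17]
Partition 4: pivot=17 at index 5 -> [2, 3, 9, 9, 12, 17]


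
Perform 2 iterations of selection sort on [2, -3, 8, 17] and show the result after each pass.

Pass 1: Select minimum -3 at index 1, swap -> [-3, 2, 8, 17]
Pass 2: Select minimum 2 at index 1, swap -> [-3, 2, 8, 17]


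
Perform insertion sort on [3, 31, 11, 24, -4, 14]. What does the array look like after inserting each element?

First element 3 is already 'sorted'
Insert 31: shifted 0 elements -> [3, 31, 11, 24, -4, 14]
Insert 11: shifted 1 elements -> [3, 11, 31, 24, -4, 14]
Insert 24: shifted 1 elements -> [3, 11, 24, 31, -4, 14]
Insert -4: shifted 4 elements -> [-4, 3, 11, 24, 31, 14]
Insert 14: shifted 2 elements -> [-4, 3, 11, 14, 24, 31]


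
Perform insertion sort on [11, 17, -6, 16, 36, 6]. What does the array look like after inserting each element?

First element 11 is already 'sorted'
Insert 17: shifted 0 elements -> [11, 17, -6, 16, 36, 6]
Insert -6: shifted 2 elements -> [-6, 11, 17, 16, 36, 6]
Insert 16: shifted 1 elements -> [-6, 11, 16, 17, 36, 6]
Insert 36: shifted 0 elements -> [-6, 11, 16, 17, 36, 6]
Insert 6: shifted 4 elements -> [-6, 6, 11, 16, 17, 36]


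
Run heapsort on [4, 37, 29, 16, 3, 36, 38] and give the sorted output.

Build heap: [38, 37, 36, 16, 3, 4, 29]
Extract 38: [37, 29, 36, 16, 3, 4, 38]
Extract 37: [36, 29, 4, 16, 3, 37, 38]
Extract 36: [29, 16, 4, 3, 36, 37, 38]
Extract 29: [16, 3, 4, 29, 36, 37, 38]
Extract 16: [4, 3, 16, 29, 36, 37, 38]
Extract 4: [3, 4, 16, 29, 36, 37, 38]


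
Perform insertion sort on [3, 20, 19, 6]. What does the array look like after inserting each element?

First element 3 is already 'sorted'
Insert 20: shifted 0 elements -> [3, 20, 19, 6]
Insert 19: shifted 1 elements -> [3, 19, 20, 6]
Insert 6: shifted 2 elements -> [3, 6, 19, 20]


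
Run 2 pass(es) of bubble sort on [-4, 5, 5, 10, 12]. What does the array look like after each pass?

After pass 1: [-4, 5, 5, 10, 12] (0 swaps)
After pass 2: [-4, 5, 5, 10, 12] (0 swaps)
Total swaps: 0


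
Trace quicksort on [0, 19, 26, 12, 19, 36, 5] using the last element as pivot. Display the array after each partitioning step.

Partition 1: pivot=5 at index 1 -> [0, 5, 26, 12, 19, 36, 19]
Partition 2: pivot=19 at index 4 -> [0, 5, 12, 19, 19, 36, 26]
Partition 3: pivot=19 at index 3 -> [0, 5, 12, 19, 19, 36, 26]
Partition 4: pivot=26 at index 5 -> [0, 5, 12, 19, 19, 26, 36]


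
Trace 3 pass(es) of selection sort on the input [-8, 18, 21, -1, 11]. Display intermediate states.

Pass 1: Select minimum -8 at index 0, swap -> [-8, 18, 21, -1, 11]
Pass 2: Select minimum -1 at index 3, swap -> [-8, -1, 21, 18, 11]
Pass 3: Select minimum 11 at index 4, swap -> [-8, -1, 11, 18, 21]


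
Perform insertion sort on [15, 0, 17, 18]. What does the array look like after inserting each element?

First element 15 is already 'sorted'
Insert 0: shifted 1 elements -> [0, 15, 17, 18]
Insert 17: shifted 0 elements -> [0, 15, 17, 18]
Insert 18: shifted 0 elements -> [0, 15, 17, 18]


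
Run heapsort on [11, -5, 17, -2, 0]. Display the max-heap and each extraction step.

Build heap: [17, 0, 11, -2, -5]
Extract 17: [11, 0, -5, -2, 17]
Extract 11: [0, -2, -5, 11, 17]
Extract 0: [-2, -5, 0, 11, 17]
Extract -2: [-5, -2, 0, 11, 17]


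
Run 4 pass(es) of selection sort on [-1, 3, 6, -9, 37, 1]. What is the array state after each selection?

Pass 1: Select minimum -9 at index 3, swap -> [-9, 3, 6, -1, 37, 1]
Pass 2: Select minimum -1 at index 3, swap -> [-9, -1, 6, 3, 37, 1]
Pass 3: Select minimum 1 at index 5, swap -> [-9, -1, 1, 3, 37, 6]
Pass 4: Select minimum 3 at index 3, swap -> [-9, -1, 1, 3, 37, 6]


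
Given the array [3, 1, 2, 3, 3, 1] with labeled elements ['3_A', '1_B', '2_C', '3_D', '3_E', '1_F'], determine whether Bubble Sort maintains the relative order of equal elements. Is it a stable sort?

Trace Bubble Sort on the labeled array (the key is the number; the letter only tracks identity):
  After pass 1: [1_B, 2_C, 3_A, 3_D, 1_F, 3_E]
  After pass 2: [1_B, 2_C, 3_A, 1_F, 3_D, 3_E]
  After pass 3: [1_B, 2_C, 1_F, 3_A, 3_D, 3_E]
  After pass 4: [1_B, 1_F, 2_C, 3_A, 3_D, 3_E]
  After pass 5: [1_B, 1_F, 2_C, 3_A, 3_D, 3_E] (no swaps, done)
Final order: [1_B, 1_F, 2_C, 3_A, 3_D, 3_E]
Equal keys:
  value 1: originally 1_B, 1_F; after sorting 1_B, 1_F -> order preserved
  value 3: originally 3_A, 3_D, 3_E; after sorting 3_A, 3_D, 3_E -> order preserved
All equal keys kept their original relative order. Bubble Sort is stable: it only swaps adjacent elements when the left one is strictly greater, so equal keys never move past each other.
Answer: Stable


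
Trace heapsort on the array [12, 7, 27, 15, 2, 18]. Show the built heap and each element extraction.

Build heap: [27, 15, 18, 7, 2, 12]
Extract 27: [18, 15, 12, 7, 2, 27]
Extract 18: [15, 7, 12, 2, 18, 27]
Extract 15: [12, 7, 2, 15, 18, 27]
Extract 12: [7, 2, 12, 15, 18, 27]
Extract 7: [2, 7, 12, 15, 18, 27]


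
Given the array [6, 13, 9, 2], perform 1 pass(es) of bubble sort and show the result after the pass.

After pass 1: [6, 9, 2, 13] (2 swaps)
Total swaps: 2


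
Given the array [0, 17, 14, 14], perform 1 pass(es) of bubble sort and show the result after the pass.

After pass 1: [0, 14, 14, 17] (2 swaps)
Total swaps: 2


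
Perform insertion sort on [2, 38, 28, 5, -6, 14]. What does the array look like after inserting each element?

First element 2 is already 'sorted'
Insert 38: shifted 0 elements -> [2, 38, 28, 5, -6, 14]
Insert 28: shifted 1 elements -> [2, 28, 38, 5, -6, 14]
Insert 5: shifted 2 elements -> [2, 5, 28, 38, -6, 14]
Insert -6: shifted 4 elements -> [-6, 2, 5, 28, 38, 14]
Insert 14: shifted 2 elements -> [-6, 2, 5, 14, 28, 38]


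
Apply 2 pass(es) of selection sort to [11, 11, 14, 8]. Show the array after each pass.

Pass 1: Select minimum 8 at index 3, swap -> [8, 11, 14, 11]
Pass 2: Select minimum 11 at index 1, swap -> [8, 11, 14, 11]


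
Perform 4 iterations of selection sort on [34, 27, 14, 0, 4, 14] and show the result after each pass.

Pass 1: Select minimum 0 at index 3, swap -> [0, 27, 14, 34, 4, 14]
Pass 2: Select minimum 4 at index 4, swap -> [0, 4, 14, 34, 27, 14]
Pass 3: Select minimum 14 at index 2, swap -> [0, 4, 14, 34, 27, 14]
Pass 4: Select minimum 14 at index 5, swap -> [0, 4, 14, 14, 27, 34]


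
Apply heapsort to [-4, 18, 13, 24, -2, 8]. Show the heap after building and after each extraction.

Build heap: [24, 18, 13, -4, -2, 8]
Extract 24: [18, 8, 13, -4, -2, 24]
Extract 18: [13, 8, -2, -4, 18, 24]
Extract 13: [8, -4, -2, 13, 18, 24]
Extract 8: [-2, -4, 8, 13, 18, 24]
Extract -2: [-4, -2, 8, 13, 18, 24]


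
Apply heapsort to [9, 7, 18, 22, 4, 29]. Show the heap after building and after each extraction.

Build heap: [29, 22, 18, 7, 4, 9]
Extract 29: [22, 9, 18, 7, 4, 29]
Extract 22: [18, 9, 4, 7, 22, 29]
Extract 18: [9, 7, 4, 18, 22, 29]
Extract 9: [7, 4, 9, 18, 22, 29]
Extract 7: [4, 7, 9, 18, 22, 29]


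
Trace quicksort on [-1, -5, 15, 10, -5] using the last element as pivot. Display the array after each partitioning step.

Partition 1: pivot=-5 at index 1 -> [-5, -5, 15, 10, -1]
Partition 2: pivot=-1 at index 2 -> [-5, -5, -1, 10, 15]
Partition 3: pivot=15 at index 4 -> [-5, -5, -1, 10, 15]


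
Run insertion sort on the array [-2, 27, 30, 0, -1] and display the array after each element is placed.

First element -2 is already 'sorted'
Insert 27: shifted 0 elements -> [-2, 27, 30, 0, -1]
Insert 30: shifted 0 elements -> [-2, 27, 30, 0, -1]
Insert 0: shifted 2 elements -> [-2, 0, 27, 30, -1]
Insert -1: shifted 3 elements -> [-2, -1, 0, 27, 30]


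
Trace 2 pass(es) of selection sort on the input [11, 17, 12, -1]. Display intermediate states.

Pass 1: Select minimum -1 at index 3, swap -> [-1, 17, 12, 11]
Pass 2: Select minimum 11 at index 3, swap -> [-1, 11, 12, 17]


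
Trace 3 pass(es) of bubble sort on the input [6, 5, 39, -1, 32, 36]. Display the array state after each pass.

After pass 1: [5, 6, -1, 32, 36, 39] (4 swaps)
After pass 2: [5, -1, 6, 32, 36, 39] (1 swaps)
After pass 3: [-1, 5, 6, 32, 36, 39] (1 swaps)
Total swaps: 6


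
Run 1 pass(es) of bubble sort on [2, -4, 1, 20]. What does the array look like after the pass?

After pass 1: [-4, 1, 2, 20] (2 swaps)
Total swaps: 2


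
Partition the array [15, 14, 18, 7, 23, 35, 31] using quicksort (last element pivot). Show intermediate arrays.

Partition 1: pivot=31 at index 5 -> [15, 14, 18, 7, 23, 31, 35]
Partition 2: pivot=23 at index 4 -> [15, 14, 18, 7, 23, 31, 35]
Partition 3: pivot=7 at index 0 -> [7, 14, 18, 15, 23, 31, 35]
Partition 4: pivot=15 at index 2 -> [7, 14, 15, 18, 23, 31, 35]


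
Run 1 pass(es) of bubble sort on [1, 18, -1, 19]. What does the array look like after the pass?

After pass 1: [1, -1, 18, 19] (1 swaps)
Total swaps: 1


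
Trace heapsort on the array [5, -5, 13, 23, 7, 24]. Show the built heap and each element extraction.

Build heap: [24, 23, 13, -5, 7, 5]
Extract 24: [23, 7, 13, -5, 5, 24]
Extract 23: [13, 7, 5, -5, 23, 24]
Extract 13: [7, -5, 5, 13, 23, 24]
Extract 7: [5, -5, 7, 13, 23, 24]
Extract 5: [-5, 5, 7, 13, 23, 24]


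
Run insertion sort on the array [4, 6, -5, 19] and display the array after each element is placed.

First element 4 is already 'sorted'
Insert 6: shifted 0 elements -> [4, 6, -5, 19]
Insert -5: shifted 2 elements -> [-5, 4, 6, 19]
Insert 19: shifted 0 elements -> [-5, 4, 6, 19]


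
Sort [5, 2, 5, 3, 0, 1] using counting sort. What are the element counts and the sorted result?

Count array: [1, 1, 1, 1, 0, 2]
(count[i] = number of elements equal to i)
Cumulative count: [1, 2, 3, 4, 4, 6]
Sorted: [0, 1, 2, 3, 5, 5]


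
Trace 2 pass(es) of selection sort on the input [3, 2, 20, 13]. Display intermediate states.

Pass 1: Select minimum 2 at index 1, swap -> [2, 3, 20, 13]
Pass 2: Select minimum 3 at index 1, swap -> [2, 3, 20, 13]


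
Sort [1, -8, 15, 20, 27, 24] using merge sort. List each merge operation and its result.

Divide and conquer:
  Merge [-8] + [15] -> [-8, 15]
  Merge [1] + [-8, 15] -> [-8, 1, 15]
  Merge [27] + [24] -> [24, 27]
  Merge [20] + [24, 27] -> [20, 24, 27]
  Merge [-8, 1, 15] + [20, 24, 27] -> [-8, 1, 15, 20, 24, 27]


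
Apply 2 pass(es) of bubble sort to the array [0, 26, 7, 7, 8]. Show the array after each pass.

After pass 1: [0, 7, 7, 8, 26] (3 swaps)
After pass 2: [0, 7, 7, 8, 26] (0 swaps)
Total swaps: 3


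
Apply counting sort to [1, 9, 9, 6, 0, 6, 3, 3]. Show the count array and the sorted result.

Count array: [1, 1, 0, 2, 0, 0, 2, 0, 0, 2]
(count[i] = number of elements equal to i)
Cumulative count: [1, 2, 2, 4, 4, 4, 6, 6, 6, 8]
Sorted: [0, 1, 3, 3, 6, 6, 9, 9]


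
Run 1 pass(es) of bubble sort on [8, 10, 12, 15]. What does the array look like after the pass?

After pass 1: [8, 10, 12, 15] (0 swaps)
Total swaps: 0


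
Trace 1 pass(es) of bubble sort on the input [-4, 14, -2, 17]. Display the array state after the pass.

After pass 1: [-4, -2, 14, 17] (1 swaps)
Total swaps: 1


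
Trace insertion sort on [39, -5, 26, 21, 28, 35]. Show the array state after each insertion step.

First element 39 is already 'sorted'
Insert -5: shifted 1 elements -> [-5, 39, 26, 21, 28, 35]
Insert 26: shifted 1 elements -> [-5, 26, 39, 21, 28, 35]
Insert 21: shifted 2 elements -> [-5, 21, 26, 39, 28, 35]
Insert 28: shifted 1 elements -> [-5, 21, 26, 28, 39, 35]
Insert 35: shifted 1 elements -> [-5, 21, 26, 28, 35, 39]


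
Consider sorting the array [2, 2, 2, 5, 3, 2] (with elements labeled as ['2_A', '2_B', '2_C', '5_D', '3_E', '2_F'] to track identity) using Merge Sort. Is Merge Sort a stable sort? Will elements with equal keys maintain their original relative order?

Trace Merge Sort on the labeled array (the key is the number; the letter only tracks identity):
  Merge [2_B] + [2_C] -> [2_B, 2_C]
  Merge [2_A] + [2_B, 2_C] -> [2_A, 2_B, 2_C]
  Merge [3_E] + [2_F] -> [2_F, 3_E]
  Merge [5_D] + [2_F, 3_E] -> [2_F, 3_E, 5_D]
  Merge [2_A, 2_B, 2_C] + [2_F, 3_E, 5_D] -> [2_A, 2_B, 2_C, 2_F, 3_E, 5_D]
Final order: [2_A, 2_B, 2_C, 2_F, 3_E, 5_D]
Equal keys:
  value 2: originally 2_A, 2_B, 2_C, 2_F; after sorting 2_A, 2_B, 2_C, 2_F -> order preserved
All equal keys kept their original relative order. Merge Sort is stable: when the heads of the two halves are equal the merge takes from the left half first.
Answer: Stable


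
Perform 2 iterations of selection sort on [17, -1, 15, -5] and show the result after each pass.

Pass 1: Select minimum -5 at index 3, swap -> [-5, -1, 15, 17]
Pass 2: Select minimum -1 at index 1, swap -> [-5, -1, 15, 17]


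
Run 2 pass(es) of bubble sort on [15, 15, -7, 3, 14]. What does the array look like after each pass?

After pass 1: [15, -7, 3, 14, 15] (3 swaps)
After pass 2: [-7, 3, 14, 15, 15] (3 swaps)
Total swaps: 6


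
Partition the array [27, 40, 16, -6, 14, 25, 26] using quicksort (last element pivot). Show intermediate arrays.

Partition 1: pivot=26 at index 4 -> [16, -6, 14, 25, 26, 40, 27]
Partition 2: pivot=25 at index 3 -> [16, -6, 14, 25, 26, 40, 27]
Partition 3: pivot=14 at index 1 -> [-6, 14, 16, 25, 26, 40, 27]
Partition 4: pivot=27 at index 5 -> [-6, 14, 16, 25, 26, 27, 40]


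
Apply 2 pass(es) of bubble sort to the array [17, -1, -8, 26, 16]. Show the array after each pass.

After pass 1: [-1, -8, 17, 16, 26] (3 swaps)
After pass 2: [-8, -1, 16, 17, 26] (2 swaps)
Total swaps: 5


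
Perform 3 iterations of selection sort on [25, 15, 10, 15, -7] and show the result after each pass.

Pass 1: Select minimum -7 at index 4, swap -> [-7, 15, 10, 15, 25]
Pass 2: Select minimum 10 at index 2, swap -> [-7, 10, 15, 15, 25]
Pass 3: Select minimum 15 at index 2, swap -> [-7, 10, 15, 15, 25]


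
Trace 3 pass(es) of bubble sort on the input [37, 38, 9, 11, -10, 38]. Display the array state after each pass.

After pass 1: [37, 9, 11, -10, 38, 38] (3 swaps)
After pass 2: [9, 11, -10, 37, 38, 38] (3 swaps)
After pass 3: [9, -10, 11, 37, 38, 38] (1 swaps)
Total swaps: 7


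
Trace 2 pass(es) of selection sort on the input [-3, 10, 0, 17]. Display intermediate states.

Pass 1: Select minimum -3 at index 0, swap -> [-3, 10, 0, 17]
Pass 2: Select minimum 0 at index 2, swap -> [-3, 0, 10, 17]


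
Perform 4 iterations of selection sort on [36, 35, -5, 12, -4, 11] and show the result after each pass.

Pass 1: Select minimum -5 at index 2, swap -> [-5, 35, 36, 12, -4, 11]
Pass 2: Select minimum -4 at index 4, swap -> [-5, -4, 36, 12, 35, 11]
Pass 3: Select minimum 11 at index 5, swap -> [-5, -4, 11, 12, 35, 36]
Pass 4: Select minimum 12 at index 3, swap -> [-5, -4, 11, 12, 35, 36]


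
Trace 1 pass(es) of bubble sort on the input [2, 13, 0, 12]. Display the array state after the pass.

After pass 1: [2, 0, 12, 13] (2 swaps)
Total swaps: 2


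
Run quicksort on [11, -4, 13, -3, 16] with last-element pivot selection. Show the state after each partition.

Partition 1: pivot=16 at index 4 -> [11, -4, 13, -3, 16]
Partition 2: pivot=-3 at index 1 -> [-4, -3, 13, 11, 16]
Partition 3: pivot=11 at index 2 -> [-4, -3, 11, 13, 16]


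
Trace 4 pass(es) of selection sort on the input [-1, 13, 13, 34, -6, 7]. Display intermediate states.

Pass 1: Select minimum -6 at index 4, swap -> [-6, 13, 13, 34, -1, 7]
Pass 2: Select minimum -1 at index 4, swap -> [-6, -1, 13, 34, 13, 7]
Pass 3: Select minimum 7 at index 5, swap -> [-6, -1, 7, 34, 13, 13]
Pass 4: Select minimum 13 at index 4, swap -> [-6, -1, 7, 13, 34, 13]


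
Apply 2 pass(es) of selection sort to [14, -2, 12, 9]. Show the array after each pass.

Pass 1: Select minimum -2 at index 1, swap -> [-2, 14, 12, 9]
Pass 2: Select minimum 9 at index 3, swap -> [-2, 9, 12, 14]


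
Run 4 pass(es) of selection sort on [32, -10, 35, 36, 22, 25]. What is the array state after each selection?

Pass 1: Select minimum -10 at index 1, swap -> [-10, 32, 35, 36, 22, 25]
Pass 2: Select minimum 22 at index 4, swap -> [-10, 22, 35, 36, 32, 25]
Pass 3: Select minimum 25 at index 5, swap -> [-10, 22, 25, 36, 32, 35]
Pass 4: Select minimum 32 at index 4, swap -> [-10, 22, 25, 32, 36, 35]


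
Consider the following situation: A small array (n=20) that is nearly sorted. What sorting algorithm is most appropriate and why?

Best choice: Insertion sort
Reason: Insertion sort is O(n) for nearly sorted arrays and has low overhead


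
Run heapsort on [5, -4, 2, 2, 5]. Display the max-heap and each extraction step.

Build heap: [5, 5, 2, 2, -4]
Extract 5: [5, 2, 2, -4, 5]
Extract 5: [2, -4, 2, 5, 5]
Extract 2: [2, -4, 2, 5, 5]
Extract 2: [-4, 2, 2, 5, 5]


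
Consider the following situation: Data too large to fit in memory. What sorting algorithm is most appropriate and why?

Best choice: External merge sort
Reason: Minimizes disk I/O by sequential reads/writes


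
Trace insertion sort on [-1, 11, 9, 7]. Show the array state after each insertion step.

First element -1 is already 'sorted'
Insert 11: shifted 0 elements -> [-1, 11, 9, 7]
Insert 9: shifted 1 elements -> [-1, 9, 11, 7]
Insert 7: shifted 2 elements -> [-1, 7, 9, 11]


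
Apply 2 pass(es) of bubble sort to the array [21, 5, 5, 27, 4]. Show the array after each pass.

After pass 1: [5, 5, 21, 4, 27] (3 swaps)
After pass 2: [5, 5, 4, 21, 27] (1 swaps)
Total swaps: 4


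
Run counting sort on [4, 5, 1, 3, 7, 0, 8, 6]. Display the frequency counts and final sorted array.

Count array: [1, 1, 0, 1, 1, 1, 1, 1, 1]
(count[i] = number of elements equal to i)
Cumulative count: [1, 2, 2, 3, 4, 5, 6, 7, 8]
Sorted: [0, 1, 3, 4, 5, 6, 7, 8]


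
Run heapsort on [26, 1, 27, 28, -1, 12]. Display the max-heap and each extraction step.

Build heap: [28, 26, 27, 1, -1, 12]
Extract 28: [27, 26, 12, 1, -1, 28]
Extract 27: [26, 1, 12, -1, 27, 28]
Extract 26: [12, 1, -1, 26, 27, 28]
Extract 12: [1, -1, 12, 26, 27, 28]
Extract 1: [-1, 1, 12, 26, 27, 28]


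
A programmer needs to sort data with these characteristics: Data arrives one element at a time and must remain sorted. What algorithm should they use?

Best choice: Insertion sort
Reason: Insertion sort naturally handles online/streaming input by inserting each new element into sorted position


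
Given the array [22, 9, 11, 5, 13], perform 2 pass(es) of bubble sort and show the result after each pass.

After pass 1: [9, 11, 5, 13, 22] (4 swaps)
After pass 2: [9, 5, 11, 13, 22] (1 swaps)
Total swaps: 5


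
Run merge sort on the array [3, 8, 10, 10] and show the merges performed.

Divide and conquer:
  Merge [3] + [8] -> [3, 8]
  Merge [10] + [10] -> [10, 10]
  Merge [3, 8] + [10, 10] -> [3, 8, 10, 10]


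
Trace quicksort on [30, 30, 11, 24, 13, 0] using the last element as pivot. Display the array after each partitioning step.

Partition 1: pivot=0 at index 0 -> [0, 30, 11, 24, 13, 30]
Partition 2: pivot=30 at index 5 -> [0, 30, 11, 24, 13, 30]
Partition 3: pivot=13 at index 2 -> [0, 11, 13, 24, 30, 30]
Partition 4: pivot=30 at index 4 -> [0, 11, 13, 24, 30, 30]


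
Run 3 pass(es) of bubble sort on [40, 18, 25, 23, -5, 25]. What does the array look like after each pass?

After pass 1: [18, 25, 23, -5, 25, 40] (5 swaps)
After pass 2: [18, 23, -5, 25, 25, 40] (2 swaps)
After pass 3: [18, -5, 23, 25, 25, 40] (1 swaps)
Total swaps: 8


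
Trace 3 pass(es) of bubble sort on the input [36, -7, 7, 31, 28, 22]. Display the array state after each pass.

After pass 1: [-7, 7, 31, 28, 22, 36] (5 swaps)
After pass 2: [-7, 7, 28, 22, 31, 36] (2 swaps)
After pass 3: [-7, 7, 22, 28, 31, 36] (1 swaps)
Total swaps: 8


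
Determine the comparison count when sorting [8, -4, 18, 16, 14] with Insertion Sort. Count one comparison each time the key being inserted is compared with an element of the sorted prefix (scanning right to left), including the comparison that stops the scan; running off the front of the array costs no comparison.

Insert -4: 8 > -4 (shift), reached front = 1 comparison(s) -> [-4, 8, 18, 16, 14]
Insert 18: 8 <= 18 (stop) = 1 comparison(s) -> [-4, 8, 18, 16, 14]
Insert 16: 18 > 16 (shift), 8 <= 16 (stop) = 2 comparison(s) -> [-4, 8, 16, 18, 14]
Insert 14: 18 > 14 (shift), 16 > 14 (shift), 8 <= 14 (stop) = 3 comparison(s) -> [-4, 8, 14, 16, 18]
Total comparisons: 1 + 1 + 2 + 3 = 7


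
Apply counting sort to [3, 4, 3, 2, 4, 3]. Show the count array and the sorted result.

Count array: [0, 0, 1, 3, 2]
(count[i] = number of elements equal to i)
Cumulative count: [0, 0, 1, 4, 6]
Sorted: [2, 3, 3, 3, 4, 4]


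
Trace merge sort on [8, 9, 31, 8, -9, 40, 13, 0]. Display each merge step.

Divide and conquer:
  Merge [8] + [9] -> [8, 9]
  Merge [31] + [8] -> [8, 31]
  Merge [8, 9] + [8, 31] -> [8, 8, 9, 31]
  Merge [-9] + [40] -> [-9, 40]
  Merge [13] + [0] -> [0, 13]
  Merge [-9, 40] + [0, 13] -> [-9, 0, 13, 40]
  Merge [8, 8, 9, 31] + [-9, 0, 13, 40] -> [-9, 0, 8, 8, 9, 13, 31, 40]


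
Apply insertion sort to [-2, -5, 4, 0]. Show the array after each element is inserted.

First element -2 is already 'sorted'
Insert -5: shifted 1 elements -> [-5, -2, 4, 0]
Insert 4: shifted 0 elements -> [-5, -2, 4, 0]
Insert 0: shifted 1 elements -> [-5, -2, 0, 4]


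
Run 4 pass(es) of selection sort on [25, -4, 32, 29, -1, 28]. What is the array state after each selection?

Pass 1: Select minimum -4 at index 1, swap -> [-4, 25, 32, 29, -1, 28]
Pass 2: Select minimum -1 at index 4, swap -> [-4, -1, 32, 29, 25, 28]
Pass 3: Select minimum 25 at index 4, swap -> [-4, -1, 25, 29, 32, 28]
Pass 4: Select minimum 28 at index 5, swap -> [-4, -1, 25, 28, 32, 29]


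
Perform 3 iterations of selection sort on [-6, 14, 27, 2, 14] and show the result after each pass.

Pass 1: Select minimum -6 at index 0, swap -> [-6, 14, 27, 2, 14]
Pass 2: Select minimum 2 at index 3, swap -> [-6, 2, 27, 14, 14]
Pass 3: Select minimum 14 at index 3, swap -> [-6, 2, 14, 27, 14]


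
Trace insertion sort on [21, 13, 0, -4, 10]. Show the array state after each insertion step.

First element 21 is already 'sorted'
Insert 13: shifted 1 elements -> [13, 21, 0, -4, 10]
Insert 0: shifted 2 elements -> [0, 13, 21, -4, 10]
Insert -4: shifted 3 elements -> [-4, 0, 13, 21, 10]
Insert 10: shifted 2 elements -> [-4, 0, 10, 13, 21]


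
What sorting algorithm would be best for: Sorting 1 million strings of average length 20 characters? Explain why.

Best choice: MSD radix sort or Mergesort
Reason: MSD radix sort is a non-comparison sort that buckets the strings by successive character positions, running in time proportional to the total number of characters examined rather than O(n log n) string comparisons; mergesort is a stable O(n log n)-comparison alternative that works for arbitrary variable-length keys


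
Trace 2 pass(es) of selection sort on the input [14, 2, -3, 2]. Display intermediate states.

Pass 1: Select minimum -3 at index 2, swap -> [-3, 2, 14, 2]
Pass 2: Select minimum 2 at index 1, swap -> [-3, 2, 14, 2]


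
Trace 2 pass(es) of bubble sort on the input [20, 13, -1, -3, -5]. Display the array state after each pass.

After pass 1: [13, -1, -3, -5, 20] (4 swaps)
After pass 2: [-1, -3, -5, 13, 20] (3 swaps)
Total swaps: 7


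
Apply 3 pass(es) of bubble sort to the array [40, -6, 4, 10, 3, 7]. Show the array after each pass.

After pass 1: [-6, 4, 10, 3, 7, 40] (5 swaps)
After pass 2: [-6, 4, 3, 7, 10, 40] (2 swaps)
After pass 3: [-6, 3, 4, 7, 10, 40] (1 swaps)
Total swaps: 8


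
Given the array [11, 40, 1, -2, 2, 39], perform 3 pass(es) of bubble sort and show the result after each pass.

After pass 1: [11, 1, -2, 2, 39, 40] (4 swaps)
After pass 2: [1, -2, 2, 11, 39, 40] (3 swaps)
After pass 3: [-2, 1, 2, 11, 39, 40] (1 swaps)
Total swaps: 8


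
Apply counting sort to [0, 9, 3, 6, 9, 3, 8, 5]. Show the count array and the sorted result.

Count array: [1, 0, 0, 2, 0, 1, 1, 0, 1, 2]
(count[i] = number of elements equal to i)
Cumulative count: [1, 1, 1, 3, 3, 4, 5, 5, 6, 8]
Sorted: [0, 3, 3, 5, 6, 8, 9, 9]


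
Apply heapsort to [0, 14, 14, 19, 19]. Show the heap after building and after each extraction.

Build heap: [19, 19, 14, 14, 0]
Extract 19: [19, 14, 14, 0, 19]
Extract 19: [14, 0, 14, 19, 19]
Extract 14: [14, 0, 14, 19, 19]
Extract 14: [0, 14, 14, 19, 19]


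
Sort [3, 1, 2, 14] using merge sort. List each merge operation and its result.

Divide and conquer:
  Merge [3] + [1] -> [1, 3]
  Merge [2] + [14] -> [2, 14]
  Merge [1, 3] + [2, 14] -> [1, 2, 3, 14]


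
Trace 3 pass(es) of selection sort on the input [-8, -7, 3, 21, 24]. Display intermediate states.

Pass 1: Select minimum -8 at index 0, swap -> [-8, -7, 3, 21, 24]
Pass 2: Select minimum -7 at index 1, swap -> [-8, -7, 3, 21, 24]
Pass 3: Select minimum 3 at index 2, swap -> [-8, -7, 3, 21, 24]


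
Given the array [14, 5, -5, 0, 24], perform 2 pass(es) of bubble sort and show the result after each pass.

After pass 1: [5, -5, 0, 14, 24] (3 swaps)
After pass 2: [-5, 0, 5, 14, 24] (2 swaps)
Total swaps: 5


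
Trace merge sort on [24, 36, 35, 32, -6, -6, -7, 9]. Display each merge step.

Divide and conquer:
  Merge [24] + [36] -> [24, 36]
  Merge [35] + [32] -> [32, 35]
  Merge [24, 36] + [32, 35] -> [24, 32, 35, 36]
  Merge [-6] + [-6] -> [-6, -6]
  Merge [-7] + [9] -> [-7, 9]
  Merge [-6, -6] + [-7, 9] -> [-7, -6, -6, 9]
  Merge [24, 32, 35, 36] + [-7, -6, -6, 9] -> [-7, -6, -6, 9, 24, 32, 35, 36]


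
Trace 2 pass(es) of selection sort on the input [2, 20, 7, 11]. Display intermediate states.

Pass 1: Select minimum 2 at index 0, swap -> [2, 20, 7, 11]
Pass 2: Select minimum 7 at index 2, swap -> [2, 7, 20, 11]


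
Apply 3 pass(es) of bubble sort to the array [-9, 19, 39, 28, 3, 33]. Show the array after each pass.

After pass 1: [-9, 19, 28, 3, 33, 39] (3 swaps)
After pass 2: [-9, 19, 3, 28, 33, 39] (1 swaps)
After pass 3: [-9, 3, 19, 28, 33, 39] (1 swaps)
Total swaps: 5


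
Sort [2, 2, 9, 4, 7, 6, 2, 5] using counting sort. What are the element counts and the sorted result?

Count array: [0, 0, 3, 0, 1, 1, 1, 1, 0, 1]
(count[i] = number of elements equal to i)
Cumulative count: [0, 0, 3, 3, 4, 5, 6, 7, 7, 8]
Sorted: [2, 2, 2, 4, 5, 6, 7, 9]


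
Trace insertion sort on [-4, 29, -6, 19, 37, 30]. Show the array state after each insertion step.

First element -4 is already 'sorted'
Insert 29: shifted 0 elements -> [-4, 29, -6, 19, 37, 30]
Insert -6: shifted 2 elements -> [-6, -4, 29, 19, 37, 30]
Insert 19: shifted 1 elements -> [-6, -4, 19, 29, 37, 30]
Insert 37: shifted 0 elements -> [-6, -4, 19, 29, 37, 30]
Insert 30: shifted 1 elements -> [-6, -4, 19, 29, 30, 37]


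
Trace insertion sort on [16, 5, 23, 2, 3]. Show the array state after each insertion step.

First element 16 is already 'sorted'
Insert 5: shifted 1 elements -> [5, 16, 23, 2, 3]
Insert 23: shifted 0 elements -> [5, 16, 23, 2, 3]
Insert 2: shifted 3 elements -> [2, 5, 16, 23, 3]
Insert 3: shifted 3 elements -> [2, 3, 5, 16, 23]


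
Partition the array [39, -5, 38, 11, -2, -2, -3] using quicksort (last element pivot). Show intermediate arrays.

Partition 1: pivot=-3 at index 1 -> [-5, -3, 38, 11, -2, -2, 39]
Partition 2: pivot=39 at index 6 -> [-5, -3, 38, 11, -2, -2, 39]
Partition 3: pivot=-2 at index 3 -> [-5, -3, -2, -2, 38, 11, 39]
Partition 4: pivot=11 at index 4 -> [-5, -3, -2, -2, 11, 38, 39]


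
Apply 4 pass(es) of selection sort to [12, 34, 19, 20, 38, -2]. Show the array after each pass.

Pass 1: Select minimum -2 at index 5, swap -> [-2, 34, 19, 20, 38, 12]
Pass 2: Select minimum 12 at index 5, swap -> [-2, 12, 19, 20, 38, 34]
Pass 3: Select minimum 19 at index 2, swap -> [-2, 12, 19, 20, 38, 34]
Pass 4: Select minimum 20 at index 3, swap -> [-2, 12, 19, 20, 38, 34]


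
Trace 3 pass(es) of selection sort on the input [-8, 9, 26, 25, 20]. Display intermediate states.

Pass 1: Select minimum -8 at index 0, swap -> [-8, 9, 26, 25, 20]
Pass 2: Select minimum 9 at index 1, swap -> [-8, 9, 26, 25, 20]
Pass 3: Select minimum 20 at index 4, swap -> [-8, 9, 20, 25, 26]


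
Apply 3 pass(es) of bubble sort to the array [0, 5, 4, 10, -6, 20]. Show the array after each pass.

After pass 1: [0, 4, 5, -6, 10, 20] (2 swaps)
After pass 2: [0, 4, -6, 5, 10, 20] (1 swaps)
After pass 3: [0, -6, 4, 5, 10, 20] (1 swaps)
Total swaps: 4


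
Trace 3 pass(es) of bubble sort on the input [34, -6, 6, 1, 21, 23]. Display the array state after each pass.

After pass 1: [-6, 6, 1, 21, 23, 34] (5 swaps)
After pass 2: [-6, 1, 6, 21, 23, 34] (1 swaps)
After pass 3: [-6, 1, 6, 21, 23, 34] (0 swaps)
Total swaps: 6


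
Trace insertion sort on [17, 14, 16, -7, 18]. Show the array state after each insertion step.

First element 17 is already 'sorted'
Insert 14: shifted 1 elements -> [14, 17, 16, -7, 18]
Insert 16: shifted 1 elements -> [14, 16, 17, -7, 18]
Insert -7: shifted 3 elements -> [-7, 14, 16, 17, 18]
Insert 18: shifted 0 elements -> [-7, 14, 16, 17, 18]


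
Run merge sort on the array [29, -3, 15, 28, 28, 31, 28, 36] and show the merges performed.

Divide and conquer:
  Merge [29] + [-3] -> [-3, 29]
  Merge [15] + [28] -> [15, 28]
  Merge [-3, 29] + [15, 28] -> [-3, 15, 28, 29]
  Merge [28] + [31] -> [28, 31]
  Merge [28] + [36] -> [28, 36]
  Merge [28, 31] + [28, 36] -> [28, 28, 31, 36]
  Merge [-3, 15, 28, 29] + [28, 28, 31, 36] -> [-3, 15, 28, 28, 28, 29, 31, 36]


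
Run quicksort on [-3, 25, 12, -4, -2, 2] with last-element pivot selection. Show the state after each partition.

Partition 1: pivot=2 at index 3 -> [-3, -4, -2, 2, 12, 25]
Partition 2: pivot=-2 at index 2 -> [-3, -4, -2, 2, 12, 25]
Partition 3: pivot=-4 at index 0 -> [-4, -3, -2, 2, 12, 25]
Partition 4: pivot=25 at index 5 -> [-4, -3, -2, 2, 12, 25]


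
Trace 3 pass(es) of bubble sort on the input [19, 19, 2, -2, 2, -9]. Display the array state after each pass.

After pass 1: [19, 2, -2, 2, -9, 19] (4 swaps)
After pass 2: [2, -2, 2, -9, 19, 19] (4 swaps)
After pass 3: [-2, 2, -9, 2, 19, 19] (2 swaps)
Total swaps: 10


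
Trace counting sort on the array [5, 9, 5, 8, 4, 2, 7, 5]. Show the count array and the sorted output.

Count array: [0, 0, 1, 0, 1, 3, 0, 1, 1, 1]
(count[i] = number of elements equal to i)
Cumulative count: [0, 0, 1, 1, 2, 5, 5, 6, 7, 8]
Sorted: [2, 4, 5, 5, 5, 7, 8, 9]


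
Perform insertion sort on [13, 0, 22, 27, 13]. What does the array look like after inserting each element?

First element 13 is already 'sorted'
Insert 0: shifted 1 elements -> [0, 13, 22, 27, 13]
Insert 22: shifted 0 elements -> [0, 13, 22, 27, 13]
Insert 27: shifted 0 elements -> [0, 13, 22, 27, 13]
Insert 13: shifted 2 elements -> [0, 13, 13, 22, 27]


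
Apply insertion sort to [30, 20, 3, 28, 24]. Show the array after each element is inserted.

First element 30 is already 'sorted'
Insert 20: shifted 1 elements -> [20, 30, 3, 28, 24]
Insert 3: shifted 2 elements -> [3, 20, 30, 28, 24]
Insert 28: shifted 1 elements -> [3, 20, 28, 30, 24]
Insert 24: shifted 2 elements -> [3, 20, 24, 28, 30]


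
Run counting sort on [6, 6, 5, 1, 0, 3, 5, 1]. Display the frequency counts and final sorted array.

Count array: [1, 2, 0, 1, 0, 2, 2]
(count[i] = number of elements equal to i)
Cumulative count: [1, 3, 3, 4, 4, 6, 8]
Sorted: [0, 1, 1, 3, 5, 5, 6, 6]


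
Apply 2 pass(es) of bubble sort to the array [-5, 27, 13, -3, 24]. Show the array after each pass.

After pass 1: [-5, 13, -3, 24, 27] (3 swaps)
After pass 2: [-5, -3, 13, 24, 27] (1 swaps)
Total swaps: 4


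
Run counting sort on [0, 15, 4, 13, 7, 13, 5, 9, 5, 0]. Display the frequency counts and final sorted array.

Count array: [2, 0, 0, 0, 1, 2, 0, 1, 0, 1, 0, 0, 0, 2, 0, 1]
(count[i] = number of elements equal to i)
Cumulative count: [2, 2, 2, 2, 3, 5, 5, 6, 6, 7, 7, 7, 7, 9, 9, 10]
Sorted: [0, 0, 4, 5, 5, 7, 9, 13, 13, 15]


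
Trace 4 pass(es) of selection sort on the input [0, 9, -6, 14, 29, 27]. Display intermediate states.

Pass 1: Select minimum -6 at index 2, swap -> [-6, 9, 0, 14, 29, 27]
Pass 2: Select minimum 0 at index 2, swap -> [-6, 0, 9, 14, 29, 27]
Pass 3: Select minimum 9 at index 2, swap -> [-6, 0, 9, 14, 29, 27]
Pass 4: Select minimum 14 at index 3, swap -> [-6, 0, 9, 14, 29, 27]


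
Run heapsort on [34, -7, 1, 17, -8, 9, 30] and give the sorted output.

Build heap: [34, 17, 30, -7, -8, 9, 1]
Extract 34: [30, 17, 9, -7, -8, 1, 34]
Extract 30: [17, 1, 9, -7, -8, 30, 34]
Extract 17: [9, 1, -8, -7, 17, 30, 34]
Extract 9: [1, -7, -8, 9, 17, 30, 34]
Extract 1: [-7, -8, 1, 9, 17, 30, 34]
Extract -7: [-8, -7, 1, 9, 17, 30, 34]


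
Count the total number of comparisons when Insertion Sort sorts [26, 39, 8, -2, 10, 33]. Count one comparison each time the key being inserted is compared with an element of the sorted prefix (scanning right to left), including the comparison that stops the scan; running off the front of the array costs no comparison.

Insert 39: 26 <= 39 (stop) = 1 comparison(s) -> [26, 39, 8, -2, 10, 33]
Insert 8: 39 > 8 (shift), 26 > 8 (shift), reached front = 2 comparison(s) -> [8, 26, 39, -2, 10, 33]
Insert -2: 39 > -2 (shift), 26 > -2 (shift), 8 > -2 (shift), reached front = 3 comparison(s) -> [-2, 8, 26, 39, 10, 33]
Insert 10: 39 > 10 (shift), 26 > 10 (shift), 8 <= 10 (stop) = 3 comparison(s) -> [-2, 8, 10, 26, 39, 33]
Insert 33: 39 > 33 (shift), 26 <= 33 (stop) = 2 comparison(s) -> [-2, 8, 10, 26, 33, 39]
Total comparisons: 1 + 2 + 3 + 3 + 2 = 11


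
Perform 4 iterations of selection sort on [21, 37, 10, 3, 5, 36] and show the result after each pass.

Pass 1: Select minimum 3 at index 3, swap -> [3, 37, 10, 21, 5, 36]
Pass 2: Select minimum 5 at index 4, swap -> [3, 5, 10, 21, 37, 36]
Pass 3: Select minimum 10 at index 2, swap -> [3, 5, 10, 21, 37, 36]
Pass 4: Select minimum 21 at index 3, swap -> [3, 5, 10, 21, 37, 36]


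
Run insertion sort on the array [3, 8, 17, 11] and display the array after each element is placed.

First element 3 is already 'sorted'
Insert 8: shifted 0 elements -> [3, 8, 17, 11]
Insert 17: shifted 0 elements -> [3, 8, 17, 11]
Insert 11: shifted 1 elements -> [3, 8, 11, 17]


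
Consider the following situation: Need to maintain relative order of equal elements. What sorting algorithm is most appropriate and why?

Best choice: Merge sort or Insertion sort
Reason: Both are stable; quicksort and heapsort are not stable


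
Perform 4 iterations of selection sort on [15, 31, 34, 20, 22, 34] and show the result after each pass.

Pass 1: Select minimum 15 at index 0, swap -> [15, 31, 34, 20, 22, 34]
Pass 2: Select minimum 20 at index 3, swap -> [15, 20, 34, 31, 22, 34]
Pass 3: Select minimum 22 at index 4, swap -> [15, 20, 22, 31, 34, 34]
Pass 4: Select minimum 31 at index 3, swap -> [15, 20, 22, 31, 34, 34]
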